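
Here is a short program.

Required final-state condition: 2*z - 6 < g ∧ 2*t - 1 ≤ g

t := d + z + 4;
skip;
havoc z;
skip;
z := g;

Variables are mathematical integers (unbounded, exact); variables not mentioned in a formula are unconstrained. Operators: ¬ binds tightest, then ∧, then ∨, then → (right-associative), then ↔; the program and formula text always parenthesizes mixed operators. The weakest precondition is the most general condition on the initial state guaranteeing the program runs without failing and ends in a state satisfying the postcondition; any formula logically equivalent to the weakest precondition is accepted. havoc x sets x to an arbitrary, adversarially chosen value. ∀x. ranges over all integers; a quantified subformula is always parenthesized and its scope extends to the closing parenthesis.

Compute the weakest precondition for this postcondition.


Working backward. After the program, the postcondition 2*z - 6 < g ∧ 2*t - 1 ≤ g must hold; in canonical form it is 2*z < g + 6 ∧ 2*t ≤ g + 1.
Before z := g: g < 6 ∧ 2*t ≤ g + 1
Before skip: g < 6 ∧ 2*t ≤ g + 1
Before havoc z: g < 6 ∧ 2*t ≤ g + 1
Before skip: g < 6 ∧ 2*t ≤ g + 1
Before t := d + z + 4: g < 6 ∧ 2*d + 2*z ≤ g - 7
Answer: WP = g < 6 ∧ 2*d + 2*z ≤ g - 7


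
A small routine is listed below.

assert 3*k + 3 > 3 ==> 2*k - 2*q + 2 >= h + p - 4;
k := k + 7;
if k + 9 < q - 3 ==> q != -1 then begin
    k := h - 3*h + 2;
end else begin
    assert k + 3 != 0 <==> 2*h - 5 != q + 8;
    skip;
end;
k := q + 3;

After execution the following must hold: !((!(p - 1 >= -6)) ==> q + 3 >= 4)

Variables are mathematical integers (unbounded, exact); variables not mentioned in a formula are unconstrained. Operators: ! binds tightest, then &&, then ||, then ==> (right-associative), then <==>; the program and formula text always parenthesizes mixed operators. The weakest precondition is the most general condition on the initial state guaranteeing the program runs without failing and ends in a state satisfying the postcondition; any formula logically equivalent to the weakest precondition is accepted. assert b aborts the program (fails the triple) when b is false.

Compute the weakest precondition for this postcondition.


Working backward. After the program, the postcondition !((!(p - 1 >= -6)) ==> q + 3 >= 4) must hold; in canonical form it is !((!(p >= -5)) ==> q >= 1).
Before k := q + 3: !((!(p >= -5)) ==> q >= 1)
Then branch requires !((!(p >= -5)) ==> q >= 1); else branch requires (k != -3 <==> 2*h != q + 13) && (!((!(p >= -5)) ==> q >= 1)).
Before the if: ((k < q - 12 ==> q != -1) ==> (!((!(p >= -5)) ==> q >= 1))) && ((!(k < q - 12 ==> q != -1)) ==> ((k != -3 <==> 2*h != q + 13) && (!((!(p >= -5)) ==> q >= 1))))
Before k := k + 7: ((k < q - 19 ==> q != -1) ==> (!((!(p >= -5)) ==> q >= 1))) && ((!(k < q - 19 ==> q != -1)) ==> ((k != -10 <==> 2*h != q + 13) && (!((!(p >= -5)) ==> q >= 1))))
Before assert 3*k + 3 > 3 ==> 2*k - 2*q + 2 >= h + p - 4: (3*k > 0 ==> 2*k >= h + p + 2*q - 6) && ((k < q - 19 ==> q != -1) ==> (!((!(p >= -5)) ==> q >= 1))) && ((!(k < q - 19 ==> q != -1)) ==> ((k != -10 <==> 2*h != q + 13) && (!((!(p >= -5)) ==> q >= 1))))
Answer: WP = (3*k > 0 ==> 2*k >= h + p + 2*q - 6) && ((k < q - 19 ==> q != -1) ==> (!((!(p >= -5)) ==> q >= 1))) && ((!(k < q - 19 ==> q != -1)) ==> ((k != -10 <==> 2*h != q + 13) && (!((!(p >= -5)) ==> q >= 1))))


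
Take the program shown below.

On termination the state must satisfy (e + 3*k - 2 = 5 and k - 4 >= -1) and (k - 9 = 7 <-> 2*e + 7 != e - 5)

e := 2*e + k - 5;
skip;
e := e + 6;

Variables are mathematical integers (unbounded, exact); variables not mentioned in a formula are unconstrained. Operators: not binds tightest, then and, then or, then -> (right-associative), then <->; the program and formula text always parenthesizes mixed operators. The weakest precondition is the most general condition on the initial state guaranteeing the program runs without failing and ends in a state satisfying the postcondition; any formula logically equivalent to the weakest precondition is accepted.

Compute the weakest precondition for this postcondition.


Working backward. After the program, the postcondition (e + 3*k - 2 = 5 and k - 4 >= -1) and (k - 9 = 7 <-> 2*e + 7 != e - 5) must hold; in canonical form it is e + 3*k = 7 and k >= 3 and (k = 16 <-> e != -12).
Before e := e + 6: e + 3*k = 1 and k >= 3 and (k = 16 <-> e != -18)
Before skip: e + 3*k = 1 and k >= 3 and (k = 16 <-> e != -18)
Before e := 2*e + k - 5: 2*e + 4*k = 6 and k >= 3 and (k = 16 <-> 2*e + k != -13)
Answer: WP = 2*e + 4*k = 6 and k >= 3 and (k = 16 <-> 2*e + k != -13)


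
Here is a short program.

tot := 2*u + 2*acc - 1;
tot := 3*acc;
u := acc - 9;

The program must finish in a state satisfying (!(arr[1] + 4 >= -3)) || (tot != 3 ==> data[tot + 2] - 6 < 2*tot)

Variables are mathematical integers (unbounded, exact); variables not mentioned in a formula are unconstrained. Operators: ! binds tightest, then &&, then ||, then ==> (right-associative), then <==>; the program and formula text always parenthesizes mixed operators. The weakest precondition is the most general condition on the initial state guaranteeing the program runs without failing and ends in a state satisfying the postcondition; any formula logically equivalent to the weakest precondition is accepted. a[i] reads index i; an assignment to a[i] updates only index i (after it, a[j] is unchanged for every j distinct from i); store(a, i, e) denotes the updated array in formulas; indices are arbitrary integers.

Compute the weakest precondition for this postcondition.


Working backward. After the program, the postcondition (!(arr[1] + 4 >= -3)) || (tot != 3 ==> data[tot + 2] - 6 < 2*tot) must hold; in canonical form it is (!(arr[1] >= -7)) || (tot != 3 ==> data[tot + 2] < 2*tot + 6).
Before u := acc - 9: (!(arr[1] >= -7)) || (tot != 3 ==> data[tot + 2] < 2*tot + 6)
Before tot := 3*acc: (!(arr[1] >= -7)) || (3*acc != 3 ==> data[3*acc + 2] < 6*acc + 6)
Before tot := 2*u + 2*acc - 1: (!(arr[1] >= -7)) || (3*acc != 3 ==> data[3*acc + 2] < 6*acc + 6)
Answer: WP = (!(arr[1] >= -7)) || (3*acc != 3 ==> data[3*acc + 2] < 6*acc + 6)


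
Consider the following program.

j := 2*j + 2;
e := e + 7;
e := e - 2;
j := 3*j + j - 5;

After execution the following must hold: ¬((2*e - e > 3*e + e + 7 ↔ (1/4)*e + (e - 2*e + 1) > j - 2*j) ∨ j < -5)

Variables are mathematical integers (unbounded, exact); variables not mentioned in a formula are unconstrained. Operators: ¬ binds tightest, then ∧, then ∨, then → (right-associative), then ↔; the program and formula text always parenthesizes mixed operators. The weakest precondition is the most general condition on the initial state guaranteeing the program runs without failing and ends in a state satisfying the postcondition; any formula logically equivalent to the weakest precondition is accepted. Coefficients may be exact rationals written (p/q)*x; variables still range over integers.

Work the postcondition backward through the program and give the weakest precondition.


Working backward. After the program, the postcondition ¬((2*e - e > 3*e + e + 7 ↔ (1/4)*e + (e - 2*e + 1) > j - 2*j) ∨ j < -5) must hold; in canonical form it is ¬((3*e < -7 ↔ j > (3/4)*e - 1) ∨ j < -5).
Before j := 3*j + j - 5: ¬((3*e < -7 ↔ 4*j > (3/4)*e + 4) ∨ 4*j < 0)
Before e := e - 2: ¬((3*e < -1 ↔ 4*j > (3/4)*e + 5/2) ∨ 4*j < 0)
Before e := e + 7: ¬((3*e < -22 ↔ 4*j > (3/4)*e + 31/4) ∨ 4*j < 0)
Before j := 2*j + 2: ¬((3*e < -22 ↔ 8*j > (3/4)*e - 1/4) ∨ 8*j < -8)
Answer: WP = ¬((3*e < -22 ↔ 8*j > (3/4)*e - 1/4) ∨ 8*j < -8)


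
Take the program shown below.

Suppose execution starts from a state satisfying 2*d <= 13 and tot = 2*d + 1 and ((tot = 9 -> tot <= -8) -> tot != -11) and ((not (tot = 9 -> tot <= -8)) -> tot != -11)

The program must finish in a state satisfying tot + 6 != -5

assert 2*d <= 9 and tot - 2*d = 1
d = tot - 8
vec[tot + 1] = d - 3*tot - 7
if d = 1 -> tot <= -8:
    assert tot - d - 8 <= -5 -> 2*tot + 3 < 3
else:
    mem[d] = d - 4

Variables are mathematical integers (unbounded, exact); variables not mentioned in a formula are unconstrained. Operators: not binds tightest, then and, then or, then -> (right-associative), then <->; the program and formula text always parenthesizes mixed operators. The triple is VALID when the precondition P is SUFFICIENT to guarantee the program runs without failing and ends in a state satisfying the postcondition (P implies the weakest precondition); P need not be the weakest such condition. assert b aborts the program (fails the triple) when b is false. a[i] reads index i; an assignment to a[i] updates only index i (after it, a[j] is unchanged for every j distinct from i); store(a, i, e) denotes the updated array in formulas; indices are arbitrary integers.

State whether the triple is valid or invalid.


Working backward. After the program, the postcondition tot + 6 != -5 must hold; in canonical form it is tot != -11.
Then branch requires (tot <= d + 3 -> 2*tot < 0) and tot != -11; else branch requires tot != -11.
Before the if: ((d = 1 -> tot <= -8) -> ((tot <= d + 3 -> 2*tot < 0) and tot != -11)) and ((not (d = 1 -> tot <= -8)) -> tot != -11)
Before vec[tot + 1] := d - 3*tot - 7: ((d = 1 -> tot <= -8) -> ((tot <= d + 3 -> 2*tot < 0) and tot != -11)) and ((not (d = 1 -> tot <= -8)) -> tot != -11)
Before d := tot - 8: ((tot = 9 -> tot <= -8) -> tot != -11) and ((not (tot = 9 -> tot <= -8)) -> tot != -11)
Before assert 2*d <= 9 and tot - 2*d = 1: 2*d <= 9 and tot = 2*d + 1 and ((tot = 9 -> tot <= -8) -> tot != -11) and ((not (tot = 9 -> tot <= -8)) -> tot != -11)
The weakest precondition is 2*d <= 9 and tot = 2*d + 1 and ((tot = 9 -> tot <= -8) -> tot != -11) and ((not (tot = 9 -> tot <= -8)) -> tot != -11).
Check whether 2*d <= 13 and tot = 2*d + 1 and ((tot = 9 -> tot <= -8) -> tot != -11) and ((not (tot = 9 -> tot <= -8)) -> tot != -11) implies it.
Countermodel: at the initial state d = 5, tot = 11, the precondition holds but the weakest precondition fails.
Answer: invalid


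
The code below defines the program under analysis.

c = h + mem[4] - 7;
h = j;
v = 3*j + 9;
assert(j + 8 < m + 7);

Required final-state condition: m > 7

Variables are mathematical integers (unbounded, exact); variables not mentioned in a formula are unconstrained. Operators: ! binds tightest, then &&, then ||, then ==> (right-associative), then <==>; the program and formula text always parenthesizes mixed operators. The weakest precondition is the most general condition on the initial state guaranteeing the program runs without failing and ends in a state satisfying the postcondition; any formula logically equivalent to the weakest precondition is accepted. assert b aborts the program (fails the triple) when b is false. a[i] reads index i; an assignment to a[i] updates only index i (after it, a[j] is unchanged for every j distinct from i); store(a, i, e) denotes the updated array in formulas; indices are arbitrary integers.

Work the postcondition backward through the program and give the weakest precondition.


Working backward. After the program, m > 7 must hold.
Before assert j + 8 < m + 7: j < m - 1 && m > 7
Before v := 3*j + 9: j < m - 1 && m > 7
Before h := j: j < m - 1 && m > 7
Before c := h + mem[4] - 7: j < m - 1 && m > 7
Answer: WP = j < m - 1 && m > 7


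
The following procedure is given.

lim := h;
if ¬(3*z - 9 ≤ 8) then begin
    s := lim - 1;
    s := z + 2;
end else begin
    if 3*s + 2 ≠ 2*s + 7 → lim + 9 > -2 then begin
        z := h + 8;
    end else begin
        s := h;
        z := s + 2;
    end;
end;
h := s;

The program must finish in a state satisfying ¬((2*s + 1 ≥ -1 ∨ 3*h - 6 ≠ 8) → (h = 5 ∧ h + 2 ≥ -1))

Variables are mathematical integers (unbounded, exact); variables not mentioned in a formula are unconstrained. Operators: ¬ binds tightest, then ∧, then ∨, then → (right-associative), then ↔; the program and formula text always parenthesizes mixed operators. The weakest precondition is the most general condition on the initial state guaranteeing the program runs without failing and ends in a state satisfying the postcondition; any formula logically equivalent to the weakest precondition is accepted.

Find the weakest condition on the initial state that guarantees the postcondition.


Working backward. After the program, the postcondition ¬((2*s + 1 ≥ -1 ∨ 3*h - 6 ≠ 8) → (h = 5 ∧ h + 2 ≥ -1)) must hold; in canonical form it is ¬((2*s ≥ -2 ∨ 3*h ≠ 14) → (h = 5 ∧ h ≥ -3)).
Before h := s: ¬((2*s ≥ -2 ∨ 3*s ≠ 14) → (s = 5 ∧ s ≥ -3))
Then branch requires ¬((2*z ≥ -6 ∨ 3*z ≠ 8) → (z = 3 ∧ z ≥ -5)); else branch requires ((s ≠ 5 → lim > -11) → (¬((2*s ≥ -2 ∨ 3*s ≠ 14) → (s = 5 ∧ s ≥ -3)))) ∧ ((¬(s ≠ 5 → lim > -11)) → (¬((2*h ≥ -2 ∨ 3*h ≠ 14) → (h = 5 ∧ h ≥ -3)))).
Before the if: ((¬(3*z ≤ 17)) → (¬((2*z ≥ -6 ∨ 3*z ≠ 8) → (z = 3 ∧ z ≥ -5)))) ∧ (3*z ≤ 17 → (((s ≠ 5 → lim > -11) → (¬((2*s ≥ -2 ∨ 3*s ≠ 14) → (s = 5 ∧ s ≥ -3)))) ∧ ((¬(s ≠ 5 → lim > -11)) → (¬((2*h ≥ -2 ∨ 3*h ≠ 14) → (h = 5 ∧ h ≥ -3))))))
Before lim := h: ((¬(3*z ≤ 17)) → (¬((2*z ≥ -6 ∨ 3*z ≠ 8) → (z = 3 ∧ z ≥ -5)))) ∧ (3*z ≤ 17 → (((s ≠ 5 → h > -11) → (¬((2*s ≥ -2 ∨ 3*s ≠ 14) → (s = 5 ∧ s ≥ -3)))) ∧ ((¬(s ≠ 5 → h > -11)) → (¬((2*h ≥ -2 ∨ 3*h ≠ 14) → (h = 5 ∧ h ≥ -3))))))
Answer: WP = ((¬(3*z ≤ 17)) → (¬((2*z ≥ -6 ∨ 3*z ≠ 8) → (z = 3 ∧ z ≥ -5)))) ∧ (3*z ≤ 17 → (((s ≠ 5 → h > -11) → (¬((2*s ≥ -2 ∨ 3*s ≠ 14) → (s = 5 ∧ s ≥ -3)))) ∧ ((¬(s ≠ 5 → h > -11)) → (¬((2*h ≥ -2 ∨ 3*h ≠ 14) → (h = 5 ∧ h ≥ -3))))))


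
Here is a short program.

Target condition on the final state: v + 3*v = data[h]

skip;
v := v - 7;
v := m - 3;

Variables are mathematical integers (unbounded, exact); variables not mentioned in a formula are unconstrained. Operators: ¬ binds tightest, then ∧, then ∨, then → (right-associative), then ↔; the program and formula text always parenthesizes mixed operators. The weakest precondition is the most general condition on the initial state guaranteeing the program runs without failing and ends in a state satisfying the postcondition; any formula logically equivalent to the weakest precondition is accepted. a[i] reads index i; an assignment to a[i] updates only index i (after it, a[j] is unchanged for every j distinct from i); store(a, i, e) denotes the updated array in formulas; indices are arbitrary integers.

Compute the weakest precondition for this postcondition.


Working backward. After the program, the postcondition v + 3*v = data[h] must hold; in canonical form it is 4*v = data[h].
Before v := m - 3: 4*m = data[h] + 12
Before v := v - 7: 4*m = data[h] + 12
Before skip: 4*m = data[h] + 12
Answer: WP = 4*m = data[h] + 12


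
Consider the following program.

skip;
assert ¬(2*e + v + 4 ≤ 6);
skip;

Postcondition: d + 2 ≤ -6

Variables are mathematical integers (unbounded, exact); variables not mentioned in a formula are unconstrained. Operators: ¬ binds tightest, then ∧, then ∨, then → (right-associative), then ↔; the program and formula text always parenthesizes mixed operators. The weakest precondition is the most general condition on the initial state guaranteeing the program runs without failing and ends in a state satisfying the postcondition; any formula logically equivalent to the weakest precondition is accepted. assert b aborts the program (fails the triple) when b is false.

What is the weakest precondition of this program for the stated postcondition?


Working backward. After the program, the postcondition d + 2 ≤ -6 must hold; in canonical form it is d ≤ -8.
Before skip: d ≤ -8
Before assert ¬(2*e + v + 4 ≤ 6): (¬(2*e + v ≤ 2)) ∧ d ≤ -8
Before skip: (¬(2*e + v ≤ 2)) ∧ d ≤ -8
Answer: WP = (¬(2*e + v ≤ 2)) ∧ d ≤ -8


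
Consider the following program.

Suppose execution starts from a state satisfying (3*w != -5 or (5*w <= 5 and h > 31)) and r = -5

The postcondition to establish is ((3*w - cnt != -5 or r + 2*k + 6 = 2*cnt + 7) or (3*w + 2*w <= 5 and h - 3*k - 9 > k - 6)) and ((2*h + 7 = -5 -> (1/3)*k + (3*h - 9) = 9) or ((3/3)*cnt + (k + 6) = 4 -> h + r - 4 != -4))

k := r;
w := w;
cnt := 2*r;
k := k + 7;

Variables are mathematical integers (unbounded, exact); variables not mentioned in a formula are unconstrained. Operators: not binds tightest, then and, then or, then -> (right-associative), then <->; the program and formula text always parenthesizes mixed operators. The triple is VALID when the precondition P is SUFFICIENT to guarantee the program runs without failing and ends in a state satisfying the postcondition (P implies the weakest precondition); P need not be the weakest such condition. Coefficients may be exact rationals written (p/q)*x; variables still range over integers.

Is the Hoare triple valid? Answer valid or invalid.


Working backward. After the program, the postcondition ((3*w - cnt != -5 or r + 2*k + 6 = 2*cnt + 7) or (3*w + 2*w <= 5 and h - 3*k - 9 > k - 6)) and ((2*h + 7 = -5 -> (1/3)*k + (3*h - 9) = 9) or ((3/3)*cnt + (k + 6) = 4 -> h + r - 4 != -4)) must hold; in canonical form it is (3*w != cnt - 5 or 2*k + r = 2*cnt + 1 or (5*w <= 5 and h > 4*k + 3)) and ((2*h = -12 -> 3*h + (1/3)*k = 18) or (cnt + k = -2 -> h + r != 0)).
Before k := k + 7: (3*w != cnt - 5 or 2*k + r = 2*cnt - 13 or (5*w <= 5 and h > 4*k + 31)) and ((2*h = -12 -> 3*h + (1/3)*k = 47/3) or (cnt + k = -9 -> h + r != 0))
Before cnt := 2*r: (3*w != 2*r - 5 or 2*k = 3*r - 13 or (5*w <= 5 and h > 4*k + 31)) and ((2*h = -12 -> 3*h + (1/3)*k = 47/3) or (k + 2*r = -9 -> h + r != 0))
Before w := w: (3*w != 2*r - 5 or 2*k = 3*r - 13 or (5*w <= 5 and h > 4*k + 31)) and ((2*h = -12 -> 3*h + (1/3)*k = 47/3) or (k + 2*r = -9 -> h + r != 0))
Before k := r: (3*w != 2*r - 5 or r = 13 or (5*w <= 5 and h > 4*r + 31)) and ((2*h = -12 -> 3*h + (1/3)*r = 47/3) or (3*r = -9 -> h + r != 0))
The weakest precondition is (3*w != 2*r - 5 or r = 13 or (5*w <= 5 and h > 4*r + 31)) and ((2*h = -12 -> 3*h + (1/3)*r = 47/3) or (3*r = -9 -> h + r != 0)).
Check whether (3*w != -5 or (5*w <= 5 and h > 31)) and r = -5 implies it.
Countermodel: at the initial state h = 11, r = -5, w = -5, the precondition holds but the weakest precondition fails.
Answer: invalid


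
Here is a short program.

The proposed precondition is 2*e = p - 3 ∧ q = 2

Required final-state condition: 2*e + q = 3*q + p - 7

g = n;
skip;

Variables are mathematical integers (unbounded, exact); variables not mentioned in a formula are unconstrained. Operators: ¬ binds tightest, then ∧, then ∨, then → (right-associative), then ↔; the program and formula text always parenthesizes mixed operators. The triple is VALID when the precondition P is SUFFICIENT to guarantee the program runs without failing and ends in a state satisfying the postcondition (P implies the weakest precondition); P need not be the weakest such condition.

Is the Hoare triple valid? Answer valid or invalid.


Working backward. After the program, the postcondition 2*e + q = 3*q + p - 7 must hold; in canonical form it is 2*e = p + 2*q - 7.
Before skip: 2*e = p + 2*q - 7
Before g := n: 2*e = p + 2*q - 7
The weakest precondition is 2*e = p + 2*q - 7.
Check whether 2*e = p - 3 ∧ q = 2 implies it.
Every state satisfying the precondition satisfies the weakest precondition: the implication holds.
Answer: valid


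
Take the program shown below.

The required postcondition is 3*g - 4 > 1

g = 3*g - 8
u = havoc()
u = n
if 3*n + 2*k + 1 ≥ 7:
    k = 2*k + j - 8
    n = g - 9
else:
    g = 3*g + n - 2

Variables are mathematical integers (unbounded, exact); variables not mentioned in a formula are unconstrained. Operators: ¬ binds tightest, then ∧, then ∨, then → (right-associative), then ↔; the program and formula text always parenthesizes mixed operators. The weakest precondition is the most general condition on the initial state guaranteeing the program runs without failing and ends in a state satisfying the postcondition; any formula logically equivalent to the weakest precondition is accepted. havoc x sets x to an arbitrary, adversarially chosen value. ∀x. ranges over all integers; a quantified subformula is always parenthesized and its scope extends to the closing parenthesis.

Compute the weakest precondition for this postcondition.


Working backward. After the program, the postcondition 3*g - 4 > 1 must hold; in canonical form it is 3*g > 5.
Then branch requires 3*g > 5; else branch requires 9*g + 3*n > 11.
Before the if: (2*k + 3*n ≥ 6 → 3*g > 5) ∧ ((¬(2*k + 3*n ≥ 6)) → 9*g + 3*n > 11)
Before u := n: (2*k + 3*n ≥ 6 → 3*g > 5) ∧ ((¬(2*k + 3*n ≥ 6)) → 9*g + 3*n > 11)
Before havoc u: (2*k + 3*n ≥ 6 → 3*g > 5) ∧ ((¬(2*k + 3*n ≥ 6)) → 9*g + 3*n > 11)
Before g := 3*g - 8: (2*k + 3*n ≥ 6 → 9*g > 29) ∧ ((¬(2*k + 3*n ≥ 6)) → 27*g + 3*n > 83)
Answer: WP = (2*k + 3*n ≥ 6 → 9*g > 29) ∧ ((¬(2*k + 3*n ≥ 6)) → 27*g + 3*n > 83)


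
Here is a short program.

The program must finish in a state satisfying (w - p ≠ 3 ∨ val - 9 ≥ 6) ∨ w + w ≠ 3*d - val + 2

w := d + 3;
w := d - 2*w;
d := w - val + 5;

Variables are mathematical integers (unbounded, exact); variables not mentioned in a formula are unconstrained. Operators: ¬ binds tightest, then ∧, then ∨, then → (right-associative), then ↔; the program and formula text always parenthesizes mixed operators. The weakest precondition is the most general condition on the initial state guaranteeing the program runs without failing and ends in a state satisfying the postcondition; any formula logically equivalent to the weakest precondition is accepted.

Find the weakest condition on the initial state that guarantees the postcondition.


Working backward. After the program, the postcondition (w - p ≠ 3 ∨ val - 9 ≥ 6) ∨ w + w ≠ 3*d - val + 2 must hold; in canonical form it is w ≠ p + 3 ∨ val ≥ 15 ∨ val + 2*w ≠ 3*d + 2.
Before d := w - val + 5: w ≠ p + 3 ∨ val ≥ 15 ∨ 4*val ≠ w + 17
Before w := d - 2*w: d ≠ p + 2*w + 3 ∨ val ≥ 15 ∨ 4*val + 2*w ≠ d + 17
Before w := d + 3: d + p ≠ -9 ∨ val ≥ 15 ∨ d + 4*val ≠ 11
Answer: WP = d + p ≠ -9 ∨ val ≥ 15 ∨ d + 4*val ≠ 11


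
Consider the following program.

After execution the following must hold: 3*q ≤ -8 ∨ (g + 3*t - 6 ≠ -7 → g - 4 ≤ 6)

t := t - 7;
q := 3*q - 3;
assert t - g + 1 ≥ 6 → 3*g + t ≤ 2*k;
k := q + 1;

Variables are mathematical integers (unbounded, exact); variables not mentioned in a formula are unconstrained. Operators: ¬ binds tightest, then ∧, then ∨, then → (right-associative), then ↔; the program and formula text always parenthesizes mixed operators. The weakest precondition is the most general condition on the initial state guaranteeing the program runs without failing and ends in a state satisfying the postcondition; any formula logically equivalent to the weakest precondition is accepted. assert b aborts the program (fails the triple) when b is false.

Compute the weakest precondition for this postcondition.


Working backward. After the program, the postcondition 3*q ≤ -8 ∨ (g + 3*t - 6 ≠ -7 → g - 4 ≤ 6) must hold; in canonical form it is 3*q ≤ -8 ∨ (g + 3*t ≠ -1 → g ≤ 10).
Before k := q + 1: 3*q ≤ -8 ∨ (g + 3*t ≠ -1 → g ≤ 10)
Before assert t - g + 1 ≥ 6 → 3*g + t ≤ 2*k: (t ≥ g + 5 → 3*g + t ≤ 2*k) ∧ (3*q ≤ -8 ∨ (g + 3*t ≠ -1 → g ≤ 10))
Before q := 3*q - 3: (t ≥ g + 5 → 3*g + t ≤ 2*k) ∧ (9*q ≤ 1 ∨ (g + 3*t ≠ -1 → g ≤ 10))
Before t := t - 7: (t ≥ g + 12 → 3*g + t ≤ 2*k + 7) ∧ (9*q ≤ 1 ∨ (g + 3*t ≠ 20 → g ≤ 10))
Answer: WP = (t ≥ g + 12 → 3*g + t ≤ 2*k + 7) ∧ (9*q ≤ 1 ∨ (g + 3*t ≠ 20 → g ≤ 10))


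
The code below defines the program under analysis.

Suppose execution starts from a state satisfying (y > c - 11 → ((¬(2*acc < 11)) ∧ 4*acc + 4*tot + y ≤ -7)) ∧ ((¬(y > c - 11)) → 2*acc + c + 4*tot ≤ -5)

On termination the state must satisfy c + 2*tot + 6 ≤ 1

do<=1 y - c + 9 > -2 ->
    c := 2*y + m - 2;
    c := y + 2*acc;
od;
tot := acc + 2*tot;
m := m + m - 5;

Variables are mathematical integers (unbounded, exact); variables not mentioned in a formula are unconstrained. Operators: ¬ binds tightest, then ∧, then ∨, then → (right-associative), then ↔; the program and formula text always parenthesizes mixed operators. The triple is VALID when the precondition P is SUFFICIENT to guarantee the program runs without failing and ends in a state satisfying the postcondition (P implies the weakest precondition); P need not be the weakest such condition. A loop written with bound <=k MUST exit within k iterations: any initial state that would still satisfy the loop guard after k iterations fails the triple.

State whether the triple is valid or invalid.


Working backward. After the program, the postcondition c + 2*tot + 6 ≤ 1 must hold; in canonical form it is c + 2*tot ≤ -5.
Before m := m + m - 5: c + 2*tot ≤ -5
Before tot := acc + 2*tot: 2*acc + c + 4*tot ≤ -5
Before the loop (bound <=1), unroll the exhaustion recursion (WP_0 = exit-now case; WP_j = one more guarded iteration, up to j = 1):
  WP_0: (¬(y > c - 11)) ∧ 2*acc + c + 4*tot ≤ -5
  WP_1: (y > c - 11 → ((¬(2*acc < 11)) ∧ 4*acc + 4*tot + y ≤ -5)) ∧ ((¬(y > c - 11)) → 2*acc + c + 4*tot ≤ -5)
So before the loop: (y > c - 11 → ((¬(2*acc < 11)) ∧ 4*acc + 4*tot + y ≤ -5)) ∧ ((¬(y > c - 11)) → 2*acc + c + 4*tot ≤ -5)
The weakest precondition is (y > c - 11 → ((¬(2*acc < 11)) ∧ 4*acc + 4*tot + y ≤ -5)) ∧ ((¬(y > c - 11)) → 2*acc + c + 4*tot ≤ -5).
Check whether (y > c - 11 → ((¬(2*acc < 11)) ∧ 4*acc + 4*tot + y ≤ -7)) ∧ ((¬(y > c - 11)) → 2*acc + c + 4*tot ≤ -5) implies it.
Every state satisfying the precondition satisfies the weakest precondition: the implication holds.
Answer: valid


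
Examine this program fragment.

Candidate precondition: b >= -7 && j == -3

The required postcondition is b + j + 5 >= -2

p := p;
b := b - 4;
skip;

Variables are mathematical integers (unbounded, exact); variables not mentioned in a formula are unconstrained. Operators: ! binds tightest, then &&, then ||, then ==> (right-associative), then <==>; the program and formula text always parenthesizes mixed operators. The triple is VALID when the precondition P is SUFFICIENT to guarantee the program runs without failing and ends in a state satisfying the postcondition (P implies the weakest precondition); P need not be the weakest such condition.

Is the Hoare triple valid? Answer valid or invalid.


Working backward. After the program, the postcondition b + j + 5 >= -2 must hold; in canonical form it is b + j >= -7.
Before skip: b + j >= -7
Before b := b - 4: b + j >= -3
Before p := p: b + j >= -3
The weakest precondition is b + j >= -3.
Check whether b >= -7 && j == -3 implies it.
Countermodel: at the initial state b = -7, j = -3, the precondition holds but the weakest precondition fails.
Answer: invalid


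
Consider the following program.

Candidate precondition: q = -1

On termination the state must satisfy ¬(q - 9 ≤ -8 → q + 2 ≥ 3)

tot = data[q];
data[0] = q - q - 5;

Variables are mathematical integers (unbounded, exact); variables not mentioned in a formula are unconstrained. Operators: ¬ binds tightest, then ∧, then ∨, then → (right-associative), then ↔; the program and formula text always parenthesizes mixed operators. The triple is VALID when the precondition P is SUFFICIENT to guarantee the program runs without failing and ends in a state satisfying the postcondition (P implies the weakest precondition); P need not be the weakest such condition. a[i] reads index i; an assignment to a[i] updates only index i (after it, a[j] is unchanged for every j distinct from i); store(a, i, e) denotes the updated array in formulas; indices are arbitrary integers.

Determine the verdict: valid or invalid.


Working backward. After the program, the postcondition ¬(q - 9 ≤ -8 → q + 2 ≥ 3) must hold; in canonical form it is ¬(q ≤ 1 → q ≥ 1).
Before data[0] := q - q - 5: ¬(q ≤ 1 → q ≥ 1)
Before tot := data[q]: ¬(q ≤ 1 → q ≥ 1)
The weakest precondition is ¬(q ≤ 1 → q ≥ 1).
Check whether q = -1 implies it.
Every state satisfying the precondition satisfies the weakest precondition: the implication holds.
Answer: valid


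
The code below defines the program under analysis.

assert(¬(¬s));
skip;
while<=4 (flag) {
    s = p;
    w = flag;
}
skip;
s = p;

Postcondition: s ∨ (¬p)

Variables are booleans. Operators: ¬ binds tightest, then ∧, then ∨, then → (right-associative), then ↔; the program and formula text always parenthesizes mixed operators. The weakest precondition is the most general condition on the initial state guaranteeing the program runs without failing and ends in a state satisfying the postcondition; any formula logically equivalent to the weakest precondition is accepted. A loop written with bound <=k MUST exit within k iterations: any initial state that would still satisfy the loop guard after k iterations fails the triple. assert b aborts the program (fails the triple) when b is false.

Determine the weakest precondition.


Working backward. After the program, s ∨ (¬p) must hold.
Before s := p: true
Before skip: true
Before the loop (bound <=4), unroll the exhaustion recursion (WP_0 = exit-now case; WP_j = one more guarded iteration, up to j = 4):
  WP_0: ¬flag
  WP_1: flag → (¬flag)
  WP_2: flag → (flag → (¬flag))
  WP_3: flag → (flag → (flag → (¬flag)))
  WP_4: flag → (flag → (flag → (flag → (¬flag))))
So before the loop: flag → (flag → (flag → (flag → (¬flag))))
Before skip: flag → (flag → (flag → (flag → (¬flag))))
Before assert ¬(¬s): s ∧ (flag → (flag → (flag → (flag → (¬flag)))))
Answer: WP = s ∧ (flag → (flag → (flag → (flag → (¬flag)))))


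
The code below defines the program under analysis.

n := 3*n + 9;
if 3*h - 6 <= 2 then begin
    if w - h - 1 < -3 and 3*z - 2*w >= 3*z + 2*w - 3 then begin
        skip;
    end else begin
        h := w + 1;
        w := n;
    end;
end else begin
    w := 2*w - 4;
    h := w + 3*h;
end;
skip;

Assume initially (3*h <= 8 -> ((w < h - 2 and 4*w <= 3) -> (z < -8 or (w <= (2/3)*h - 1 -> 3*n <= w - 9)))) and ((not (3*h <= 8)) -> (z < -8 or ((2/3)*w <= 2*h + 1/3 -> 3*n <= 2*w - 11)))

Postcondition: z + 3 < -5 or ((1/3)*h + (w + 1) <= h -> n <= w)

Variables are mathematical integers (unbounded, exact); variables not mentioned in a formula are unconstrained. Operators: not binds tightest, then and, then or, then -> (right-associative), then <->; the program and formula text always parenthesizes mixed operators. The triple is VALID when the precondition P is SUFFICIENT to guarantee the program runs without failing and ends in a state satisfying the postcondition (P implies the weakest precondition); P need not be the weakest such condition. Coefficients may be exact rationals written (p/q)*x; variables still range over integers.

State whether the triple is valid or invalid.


Working backward. After the program, the postcondition z + 3 < -5 or ((1/3)*h + (w + 1) <= h -> n <= w) must hold; in canonical form it is z < -8 or (w <= (2/3)*h - 1 -> n <= w).
Before skip: z < -8 or (w <= (2/3)*h - 1 -> n <= w)
Then branch requires (w < h - 2 and 4*w <= 3) -> (z < -8 or (w <= (2/3)*h - 1 -> n <= w)); else branch requires z < -8 or ((2/3)*w <= 2*h + 1/3 -> n <= 2*w - 4).
Before the if: (3*h <= 8 -> ((w < h - 2 and 4*w <= 3) -> (z < -8 or (w <= (2/3)*h - 1 -> n <= w)))) and ((not (3*h <= 8)) -> (z < -8 or ((2/3)*w <= 2*h + 1/3 -> n <= 2*w - 4)))
Before n := 3*n + 9: (3*h <= 8 -> ((w < h - 2 and 4*w <= 3) -> (z < -8 or (w <= (2/3)*h - 1 -> 3*n <= w - 9)))) and ((not (3*h <= 8)) -> (z < -8 or ((2/3)*w <= 2*h + 1/3 -> 3*n <= 2*w - 13)))
The weakest precondition is (3*h <= 8 -> ((w < h - 2 and 4*w <= 3) -> (z < -8 or (w <= (2/3)*h - 1 -> 3*n <= w - 9)))) and ((not (3*h <= 8)) -> (z < -8 or ((2/3)*w <= 2*h + 1/3 -> 3*n <= 2*w - 13))).
Check whether (3*h <= 8 -> ((w < h - 2 and 4*w <= 3) -> (z < -8 or (w <= (2/3)*h - 1 -> 3*n <= w - 9)))) and ((not (3*h <= 8)) -> (z < -8 or ((2/3)*w <= 2*h + 1/3 -> 3*n <= 2*w - 11))) implies it.
Countermodel: at the initial state h = 3, n = -5, w = -2, z = -8, the precondition holds but the weakest precondition fails.
Answer: invalid


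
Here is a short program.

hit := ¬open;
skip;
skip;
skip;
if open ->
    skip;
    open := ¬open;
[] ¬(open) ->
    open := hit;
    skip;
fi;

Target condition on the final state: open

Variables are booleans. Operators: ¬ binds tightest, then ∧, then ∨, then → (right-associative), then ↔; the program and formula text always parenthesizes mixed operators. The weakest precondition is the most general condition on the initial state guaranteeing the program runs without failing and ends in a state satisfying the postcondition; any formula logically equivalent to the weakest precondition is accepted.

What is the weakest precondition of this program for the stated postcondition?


Working backward. After the program, open must hold.
Then branch requires ¬open; else branch requires hit.
Before the if: (open → (¬open)) ∧ ((¬open) → hit)
Before skip: (open → (¬open)) ∧ ((¬open) → hit)
Before skip: (open → (¬open)) ∧ ((¬open) → hit)
Before skip: (open → (¬open)) ∧ ((¬open) → hit)
Before hit := ¬open: open → (¬open)
Answer: WP = open → (¬open)


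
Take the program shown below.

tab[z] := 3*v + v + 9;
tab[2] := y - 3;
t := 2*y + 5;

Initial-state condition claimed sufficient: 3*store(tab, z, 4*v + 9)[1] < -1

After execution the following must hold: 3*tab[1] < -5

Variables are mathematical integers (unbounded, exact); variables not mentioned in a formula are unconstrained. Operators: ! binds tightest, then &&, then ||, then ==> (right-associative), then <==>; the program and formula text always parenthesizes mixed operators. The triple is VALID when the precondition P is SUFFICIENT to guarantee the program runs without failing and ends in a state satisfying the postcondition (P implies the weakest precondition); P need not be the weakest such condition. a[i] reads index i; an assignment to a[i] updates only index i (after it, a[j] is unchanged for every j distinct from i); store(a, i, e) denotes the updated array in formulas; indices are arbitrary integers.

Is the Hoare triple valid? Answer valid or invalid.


Working backward. After the program, 3*tab[1] < -5 must hold.
Before t := 2*y + 5: 3*tab[1] < -5
Before tab[2] := y - 3: 3*tab[1] < -5
Before tab[z] := 3*v + v + 9: 3*store(tab, z, 4*v + 9)[1] < -5
The weakest precondition is 3*store(tab, z, 4*v + 9)[1] < -5.
Check whether 3*store(tab, z, 4*v + 9)[1] < -1 implies it.
Countermodel: at the initial state tab = {[1] = -1, [3] = 2, elsewhere 2}, v = -3, z = 3, the precondition holds but the weakest precondition fails.
Answer: invalid


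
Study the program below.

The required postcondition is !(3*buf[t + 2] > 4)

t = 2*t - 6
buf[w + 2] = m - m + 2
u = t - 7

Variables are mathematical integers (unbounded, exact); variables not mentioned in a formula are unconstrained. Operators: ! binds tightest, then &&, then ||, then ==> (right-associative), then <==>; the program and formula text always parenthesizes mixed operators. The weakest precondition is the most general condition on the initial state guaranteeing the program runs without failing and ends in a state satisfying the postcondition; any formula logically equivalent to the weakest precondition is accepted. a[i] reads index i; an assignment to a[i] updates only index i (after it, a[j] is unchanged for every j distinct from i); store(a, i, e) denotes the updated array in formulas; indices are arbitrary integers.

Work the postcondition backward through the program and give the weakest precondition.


Working backward. After the program, !(3*buf[t + 2] > 4) must hold.
Before u := t - 7: !(3*buf[t + 2] > 4)
Before buf[w + 2] := m - m + 2: !(3*store(buf, w + 2, 2)[t + 2] > 4)
Before t := 2*t - 6: !(3*store(buf, w + 2, 2)[2*t - 4] > 4)
Answer: WP = !(3*store(buf, w + 2, 2)[2*t - 4] > 4)


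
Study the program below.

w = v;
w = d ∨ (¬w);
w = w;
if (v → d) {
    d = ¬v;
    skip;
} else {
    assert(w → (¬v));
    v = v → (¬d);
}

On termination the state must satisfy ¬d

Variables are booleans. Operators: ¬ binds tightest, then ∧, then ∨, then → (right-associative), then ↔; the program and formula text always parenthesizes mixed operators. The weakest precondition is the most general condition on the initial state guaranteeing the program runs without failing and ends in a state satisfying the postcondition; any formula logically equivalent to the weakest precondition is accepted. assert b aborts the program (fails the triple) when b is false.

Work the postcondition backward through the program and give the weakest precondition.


Working backward. After the program, ¬d must hold.
Then branch requires v; else branch requires (w → (¬v)) ∧ (¬d).
Before the if: ((v → d) → v) ∧ ((¬(v → d)) → ((w → (¬v)) ∧ (¬d)))
Before w := w: ((v → d) → v) ∧ ((¬(v → d)) → ((w → (¬v)) ∧ (¬d)))
Before w := d ∨ (¬w): ((v → d) → v) ∧ ((¬(v → d)) → (((d ∨ (¬w)) → (¬v)) ∧ (¬d)))
Before w := v: ((v → d) → v) ∧ ((¬(v → d)) → (((d ∨ (¬v)) → (¬v)) ∧ (¬d)))
Answer: WP = ((v → d) → v) ∧ ((¬(v → d)) → (((d ∨ (¬v)) → (¬v)) ∧ (¬d)))


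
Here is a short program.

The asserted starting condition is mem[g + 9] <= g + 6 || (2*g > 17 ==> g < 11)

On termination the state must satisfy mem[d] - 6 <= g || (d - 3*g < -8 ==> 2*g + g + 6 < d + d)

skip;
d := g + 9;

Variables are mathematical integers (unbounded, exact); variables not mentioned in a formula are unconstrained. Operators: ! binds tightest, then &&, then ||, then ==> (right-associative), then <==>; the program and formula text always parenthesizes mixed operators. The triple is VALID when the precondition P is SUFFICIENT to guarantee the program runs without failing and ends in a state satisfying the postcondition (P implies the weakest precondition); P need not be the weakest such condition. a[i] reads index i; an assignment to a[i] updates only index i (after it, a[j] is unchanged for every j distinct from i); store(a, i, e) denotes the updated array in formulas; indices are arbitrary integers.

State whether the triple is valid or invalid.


Working backward. After the program, the postcondition mem[d] - 6 <= g || (d - 3*g < -8 ==> 2*g + g + 6 < d + d) must hold; in canonical form it is mem[d] <= g + 6 || (d < 3*g - 8 ==> 3*g < 2*d - 6).
Before d := g + 9: mem[g + 9] <= g + 6 || (2*g > 17 ==> g < 12)
Before skip: mem[g + 9] <= g + 6 || (2*g > 17 ==> g < 12)
The weakest precondition is mem[g + 9] <= g + 6 || (2*g > 17 ==> g < 12).
Check whether mem[g + 9] <= g + 6 || (2*g > 17 ==> g < 11) implies it.
Every state satisfying the precondition satisfies the weakest precondition: the implication holds.
Answer: valid


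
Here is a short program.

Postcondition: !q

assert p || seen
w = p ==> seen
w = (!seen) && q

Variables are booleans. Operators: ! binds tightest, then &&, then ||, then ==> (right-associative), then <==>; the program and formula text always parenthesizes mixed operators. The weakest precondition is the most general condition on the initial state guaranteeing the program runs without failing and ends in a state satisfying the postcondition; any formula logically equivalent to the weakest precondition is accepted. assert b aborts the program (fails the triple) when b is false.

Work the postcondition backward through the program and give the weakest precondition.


Working backward. After the program, !q must hold.
Before w := (!seen) && q: !q
Before w := p ==> seen: !q
Before assert p || seen: (p || seen) && (!q)
Answer: WP = (p || seen) && (!q)


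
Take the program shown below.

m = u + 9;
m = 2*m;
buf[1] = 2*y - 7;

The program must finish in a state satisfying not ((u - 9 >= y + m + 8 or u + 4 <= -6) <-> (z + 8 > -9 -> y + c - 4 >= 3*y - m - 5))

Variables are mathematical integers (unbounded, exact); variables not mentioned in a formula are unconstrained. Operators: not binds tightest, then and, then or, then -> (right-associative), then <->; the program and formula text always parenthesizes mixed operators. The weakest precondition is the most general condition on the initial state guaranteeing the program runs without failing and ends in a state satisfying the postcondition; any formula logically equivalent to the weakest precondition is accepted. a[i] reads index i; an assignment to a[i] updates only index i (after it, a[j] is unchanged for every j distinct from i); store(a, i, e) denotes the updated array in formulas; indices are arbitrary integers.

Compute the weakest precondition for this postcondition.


Working backward. After the program, the postcondition not ((u - 9 >= y + m + 8 or u + 4 <= -6) <-> (z + 8 > -9 -> y + c - 4 >= 3*y - m - 5)) must hold; in canonical form it is not ((u >= m + y + 17 or u <= -10) <-> (z > -17 -> c + m >= 2*y - 1)).
Before buf[1] := 2*y - 7: not ((u >= m + y + 17 or u <= -10) <-> (z > -17 -> c + m >= 2*y - 1))
Before m := 2*m: not ((u >= 2*m + y + 17 or u <= -10) <-> (z > -17 -> c + 2*m >= 2*y - 1))
Before m := u + 9: not ((u + y <= -35 or u <= -10) <-> (z > -17 -> c + 2*u >= 2*y - 19))
Answer: WP = not ((u + y <= -35 or u <= -10) <-> (z > -17 -> c + 2*u >= 2*y - 19))
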